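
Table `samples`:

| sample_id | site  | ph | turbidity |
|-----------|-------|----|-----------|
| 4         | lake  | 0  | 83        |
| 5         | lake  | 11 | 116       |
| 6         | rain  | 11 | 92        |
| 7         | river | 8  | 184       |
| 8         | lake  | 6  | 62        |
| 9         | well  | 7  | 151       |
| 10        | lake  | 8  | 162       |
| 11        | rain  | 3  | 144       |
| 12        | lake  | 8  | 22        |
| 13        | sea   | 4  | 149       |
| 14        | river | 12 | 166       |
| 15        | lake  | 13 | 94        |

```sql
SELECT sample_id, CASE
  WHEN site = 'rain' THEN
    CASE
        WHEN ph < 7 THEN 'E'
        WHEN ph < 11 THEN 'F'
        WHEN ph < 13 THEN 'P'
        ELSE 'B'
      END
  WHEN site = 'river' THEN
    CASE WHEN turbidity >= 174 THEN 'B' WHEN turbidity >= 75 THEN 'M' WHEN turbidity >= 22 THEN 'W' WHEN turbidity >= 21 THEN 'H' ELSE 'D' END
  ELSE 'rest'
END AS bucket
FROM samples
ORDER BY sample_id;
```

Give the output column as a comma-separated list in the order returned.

rest, rest, P, B, rest, rest, rest, E, rest, rest, M, rest

sample_id=4: site='lake' → outer ELSE → rest
sample_id=5: site='lake' → outer ELSE → rest
sample_id=6: site='rain' → inner[ph < 13] → P
sample_id=7: site='river' → inner[turbidity >= 174] → B
sample_id=8: site='lake' → outer ELSE → rest
sample_id=9: site='well' → outer ELSE → rest
sample_id=10: site='lake' → outer ELSE → rest
sample_id=11: site='rain' → inner[ph < 7] → E
sample_id=12: site='lake' → outer ELSE → rest
sample_id=13: site='sea' → outer ELSE → rest
sample_id=14: site='river' → inner[turbidity >= 75] → M
sample_id=15: site='lake' → outer ELSE → rest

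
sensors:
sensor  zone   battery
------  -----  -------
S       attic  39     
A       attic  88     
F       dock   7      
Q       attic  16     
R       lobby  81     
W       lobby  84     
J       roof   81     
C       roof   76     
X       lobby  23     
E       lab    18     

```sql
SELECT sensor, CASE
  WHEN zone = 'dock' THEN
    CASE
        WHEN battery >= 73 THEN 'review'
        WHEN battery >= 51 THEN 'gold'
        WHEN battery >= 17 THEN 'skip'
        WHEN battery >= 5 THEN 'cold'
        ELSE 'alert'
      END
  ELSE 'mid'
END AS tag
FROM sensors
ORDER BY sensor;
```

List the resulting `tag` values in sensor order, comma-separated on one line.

mid, mid, mid, cold, mid, mid, mid, mid, mid, mid

sensor=A: zone='attic' → outer ELSE → mid
sensor=C: zone='roof' → outer ELSE → mid
sensor=E: zone='lab' → outer ELSE → mid
sensor=F: zone='dock' → inner[battery >= 5] → cold
sensor=J: zone='roof' → outer ELSE → mid
sensor=Q: zone='attic' → outer ELSE → mid
sensor=R: zone='lobby' → outer ELSE → mid
sensor=S: zone='attic' → outer ELSE → mid
sensor=W: zone='lobby' → outer ELSE → mid
sensor=X: zone='lobby' → outer ELSE → mid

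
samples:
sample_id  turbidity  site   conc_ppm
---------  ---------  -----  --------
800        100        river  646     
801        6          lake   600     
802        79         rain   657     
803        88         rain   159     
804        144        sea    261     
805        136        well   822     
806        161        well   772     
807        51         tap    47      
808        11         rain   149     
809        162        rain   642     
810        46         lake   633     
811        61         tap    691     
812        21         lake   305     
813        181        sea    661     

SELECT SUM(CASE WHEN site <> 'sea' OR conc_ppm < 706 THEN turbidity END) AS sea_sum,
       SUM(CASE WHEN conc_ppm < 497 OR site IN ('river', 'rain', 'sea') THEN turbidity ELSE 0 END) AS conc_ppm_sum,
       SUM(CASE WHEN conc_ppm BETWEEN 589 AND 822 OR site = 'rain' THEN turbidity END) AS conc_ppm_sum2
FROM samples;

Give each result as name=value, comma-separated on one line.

[sea_sum: site <> 'sea' OR conc_ppm < 706]
sample_id=800: ✓ → 100
sample_id=801: ✓ → 6
sample_id=802: ✓ → 79
sample_id=803: ✓ → 88
sample_id=804: ✓ → 144
sample_id=805: ✓ → 136
sample_id=806: ✓ → 161
sample_id=807: ✓ → 51
sample_id=808: ✓ → 11
sample_id=809: ✓ → 162
sample_id=810: ✓ → 46
sample_id=811: ✓ → 61
sample_id=812: ✓ → 21
sample_id=813: ✓ → 181
sea_sum = 100 + 6 + 79 + 88 + 144 + 136 + 161 + 51 + 11 + 162 + 46 + 61 + 21 + 181 = 1247
—
[conc_ppm_sum: conc_ppm < 497 OR site IN ('river', 'rain', 'sea')]
sample_id=800: ✓ → 100
sample_id=801: ✗
sample_id=802: ✓ → 79
sample_id=803: ✓ → 88
sample_id=804: ✓ → 144
sample_id=805: ✗
sample_id=806: ✗
sample_id=807: ✓ → 51
sample_id=808: ✓ → 11
sample_id=809: ✓ → 162
sample_id=810: ✗
sample_id=811: ✗
sample_id=812: ✓ → 21
sample_id=813: ✓ → 181
conc_ppm_sum = 100 + 79 + 88 + 144 + 51 + 11 + 162 + 21 + 181 = 837
—
[conc_ppm_sum2: conc_ppm BETWEEN 589 AND 822 OR site = 'rain']
sample_id=800: ✓ → 100
sample_id=801: ✓ → 6
sample_id=802: ✓ → 79
sample_id=803: ✓ → 88
sample_id=804: ✗
sample_id=805: ✓ → 136
sample_id=806: ✓ → 161
sample_id=807: ✗
sample_id=808: ✓ → 11
sample_id=809: ✓ → 162
sample_id=810: ✓ → 46
sample_id=811: ✓ → 61
sample_id=812: ✗
sample_id=813: ✓ → 181
conc_ppm_sum2 = 100 + 6 + 79 + 88 + 136 + 161 + 11 + 162 + 46 + 61 + 181 = 1031

sea_sum=1247, conc_ppm_sum=837, conc_ppm_sum2=1031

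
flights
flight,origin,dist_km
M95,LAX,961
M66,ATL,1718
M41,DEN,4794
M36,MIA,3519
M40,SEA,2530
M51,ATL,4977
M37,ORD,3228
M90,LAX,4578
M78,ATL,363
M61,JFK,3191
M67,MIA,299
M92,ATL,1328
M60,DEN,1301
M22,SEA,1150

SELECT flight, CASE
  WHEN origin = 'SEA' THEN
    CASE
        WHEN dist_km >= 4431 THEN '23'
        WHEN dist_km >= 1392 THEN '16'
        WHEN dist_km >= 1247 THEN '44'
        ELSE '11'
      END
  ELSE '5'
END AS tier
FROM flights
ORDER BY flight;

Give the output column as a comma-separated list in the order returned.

11, 5, 5, 16, 5, 5, 5, 5, 5, 5, 5, 5, 5, 5

flight=M22: origin='SEA' → inner[ELSE] → 11
flight=M36: origin='MIA' → outer ELSE → 5
flight=M37: origin='ORD' → outer ELSE → 5
flight=M40: origin='SEA' → inner[dist_km >= 1392] → 16
flight=M41: origin='DEN' → outer ELSE → 5
flight=M51: origin='ATL' → outer ELSE → 5
flight=M60: origin='DEN' → outer ELSE → 5
flight=M61: origin='JFK' → outer ELSE → 5
flight=M66: origin='ATL' → outer ELSE → 5
flight=M67: origin='MIA' → outer ELSE → 5
flight=M78: origin='ATL' → outer ELSE → 5
flight=M90: origin='LAX' → outer ELSE → 5
flight=M92: origin='ATL' → outer ELSE → 5
flight=M95: origin='LAX' → outer ELSE → 5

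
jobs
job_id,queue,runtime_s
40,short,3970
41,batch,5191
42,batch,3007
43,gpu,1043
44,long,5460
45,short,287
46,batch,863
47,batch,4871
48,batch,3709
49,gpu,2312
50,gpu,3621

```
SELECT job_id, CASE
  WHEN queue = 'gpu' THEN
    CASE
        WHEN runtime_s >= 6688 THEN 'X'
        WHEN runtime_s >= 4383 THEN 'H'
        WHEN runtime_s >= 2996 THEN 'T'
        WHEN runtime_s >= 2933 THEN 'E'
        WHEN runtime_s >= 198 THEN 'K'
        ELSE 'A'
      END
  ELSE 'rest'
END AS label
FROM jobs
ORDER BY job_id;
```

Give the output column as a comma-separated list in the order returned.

job_id=40: queue='short' → outer ELSE → rest
job_id=41: queue='batch' → outer ELSE → rest
job_id=42: queue='batch' → outer ELSE → rest
job_id=43: queue='gpu' → inner[runtime_s >= 198] → K
job_id=44: queue='long' → outer ELSE → rest
job_id=45: queue='short' → outer ELSE → rest
job_id=46: queue='batch' → outer ELSE → rest
job_id=47: queue='batch' → outer ELSE → rest
job_id=48: queue='batch' → outer ELSE → rest
job_id=49: queue='gpu' → inner[runtime_s >= 198] → K
job_id=50: queue='gpu' → inner[runtime_s >= 2996] → T

rest, rest, rest, K, rest, rest, rest, rest, rest, K, T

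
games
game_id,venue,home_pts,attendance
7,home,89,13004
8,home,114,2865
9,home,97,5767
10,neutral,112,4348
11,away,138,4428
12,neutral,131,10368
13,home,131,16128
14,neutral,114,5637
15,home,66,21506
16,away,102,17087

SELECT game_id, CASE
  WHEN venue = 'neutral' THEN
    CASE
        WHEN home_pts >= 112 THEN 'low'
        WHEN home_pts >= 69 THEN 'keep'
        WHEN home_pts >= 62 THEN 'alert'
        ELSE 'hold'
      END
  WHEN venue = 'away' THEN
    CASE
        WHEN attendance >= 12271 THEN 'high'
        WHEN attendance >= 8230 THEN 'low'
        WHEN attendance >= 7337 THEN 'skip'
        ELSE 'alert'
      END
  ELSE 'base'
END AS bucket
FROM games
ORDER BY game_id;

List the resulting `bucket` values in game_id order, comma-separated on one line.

game_id=7: venue='home' → outer ELSE → base
game_id=8: venue='home' → outer ELSE → base
game_id=9: venue='home' → outer ELSE → base
game_id=10: venue='neutral' → inner[home_pts >= 112] → low
game_id=11: venue='away' → inner[ELSE] → alert
game_id=12: venue='neutral' → inner[home_pts >= 112] → low
game_id=13: venue='home' → outer ELSE → base
game_id=14: venue='neutral' → inner[home_pts >= 112] → low
game_id=15: venue='home' → outer ELSE → base
game_id=16: venue='away' → inner[attendance >= 12271] → high

base, base, base, low, alert, low, base, low, base, high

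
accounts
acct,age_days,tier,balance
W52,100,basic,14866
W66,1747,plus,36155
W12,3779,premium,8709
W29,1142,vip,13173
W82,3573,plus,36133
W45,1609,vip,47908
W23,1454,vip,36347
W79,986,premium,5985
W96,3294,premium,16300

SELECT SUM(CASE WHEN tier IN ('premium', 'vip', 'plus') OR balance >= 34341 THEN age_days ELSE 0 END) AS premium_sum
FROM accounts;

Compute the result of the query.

17584

acct=W52: ✗
acct=W66: ✓ → 1747
acct=W12: ✓ → 3779
acct=W29: ✓ → 1142
acct=W82: ✓ → 3573
acct=W45: ✓ → 1609
acct=W23: ✓ → 1454
acct=W79: ✓ → 986
acct=W96: ✓ → 3294
premium_sum = 1747 + 3779 + 1142 + 3573 + 1609 + 1454 + 986 + 3294 = 17584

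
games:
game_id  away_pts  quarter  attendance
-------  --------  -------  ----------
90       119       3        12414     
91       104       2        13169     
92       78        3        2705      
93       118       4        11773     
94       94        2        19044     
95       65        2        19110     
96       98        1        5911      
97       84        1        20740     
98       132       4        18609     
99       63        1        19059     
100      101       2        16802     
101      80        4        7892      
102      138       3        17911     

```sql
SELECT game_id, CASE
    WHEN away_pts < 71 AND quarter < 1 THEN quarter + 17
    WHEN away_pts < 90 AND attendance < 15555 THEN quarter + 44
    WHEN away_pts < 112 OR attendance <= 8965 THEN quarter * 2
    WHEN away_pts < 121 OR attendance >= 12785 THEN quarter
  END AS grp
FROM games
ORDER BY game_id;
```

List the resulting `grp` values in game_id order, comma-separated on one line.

game_id=90: away_pts < 121 OR attendance >= 12785 → 3
game_id=91: away_pts < 112 OR attendance <= 8965 → 4
game_id=92: away_pts < 90 AND attendance < 15555 → 47
game_id=93: away_pts < 121 OR attendance >= 12785 → 4
game_id=94: away_pts < 112 OR attendance <= 8965 → 4
game_id=95: away_pts < 112 OR attendance <= 8965 → 4
game_id=96: away_pts < 112 OR attendance <= 8965 → 2
game_id=97: away_pts < 112 OR attendance <= 8965 → 2
game_id=98: away_pts < 121 OR attendance >= 12785 → 4
game_id=99: away_pts < 112 OR attendance <= 8965 → 2
game_id=100: away_pts < 112 OR attendance <= 8965 → 4
game_id=101: away_pts < 90 AND attendance < 15555 → 48
game_id=102: away_pts < 121 OR attendance >= 12785 → 3

3, 4, 47, 4, 4, 4, 2, 2, 4, 2, 4, 48, 3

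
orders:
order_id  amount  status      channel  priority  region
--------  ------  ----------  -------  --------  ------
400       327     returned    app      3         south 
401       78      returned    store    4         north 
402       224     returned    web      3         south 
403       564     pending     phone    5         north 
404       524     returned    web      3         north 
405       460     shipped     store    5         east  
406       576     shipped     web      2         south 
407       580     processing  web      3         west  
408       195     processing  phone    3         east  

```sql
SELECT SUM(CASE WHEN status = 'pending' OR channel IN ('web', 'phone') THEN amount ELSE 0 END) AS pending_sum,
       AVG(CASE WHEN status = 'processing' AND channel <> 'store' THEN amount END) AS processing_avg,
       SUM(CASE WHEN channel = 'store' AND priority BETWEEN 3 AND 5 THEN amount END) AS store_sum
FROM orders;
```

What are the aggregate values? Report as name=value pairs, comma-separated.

[pending_sum: status = 'pending' OR channel IN ('web', 'phone')]
order_id=400: ✗
order_id=401: ✗
order_id=402: ✓ → 224
order_id=403: ✓ → 564
order_id=404: ✓ → 524
order_id=405: ✗
order_id=406: ✓ → 576
order_id=407: ✓ → 580
order_id=408: ✓ → 195
pending_sum = 224 + 564 + 524 + 576 + 580 + 195 = 2663
—
[processing_avg: status = 'processing' AND channel <> 'store']
order_id=400: ✗
order_id=401: ✗
order_id=402: ✗
order_id=403: ✗
order_id=404: ✗
order_id=405: ✗
order_id=406: ✗
order_id=407: ✓ → 580
order_id=408: ✓ → 195
processing_avg = (580 + 195) / 2 = 387.5
—
[store_sum: channel = 'store' AND priority BETWEEN 3 AND 5]
order_id=400: ✗
order_id=401: ✓ → 78
order_id=402: ✗
order_id=403: ✗
order_id=404: ✗
order_id=405: ✓ → 460
order_id=406: ✗
order_id=407: ✗
order_id=408: ✗
store_sum = 78 + 460 = 538

pending_sum=2663, processing_avg=387.5, store_sum=538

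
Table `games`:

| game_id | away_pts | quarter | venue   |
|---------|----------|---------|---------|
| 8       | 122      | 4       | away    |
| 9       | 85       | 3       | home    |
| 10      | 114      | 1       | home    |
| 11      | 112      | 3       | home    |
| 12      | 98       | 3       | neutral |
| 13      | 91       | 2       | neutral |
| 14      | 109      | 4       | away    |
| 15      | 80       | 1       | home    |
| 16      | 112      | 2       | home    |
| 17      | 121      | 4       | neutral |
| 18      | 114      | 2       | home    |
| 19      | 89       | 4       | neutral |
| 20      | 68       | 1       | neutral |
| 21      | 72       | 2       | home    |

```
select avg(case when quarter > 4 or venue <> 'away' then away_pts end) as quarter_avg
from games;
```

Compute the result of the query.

96.3333333333

game_id=8: ✗
game_id=9: ✓ → 85
game_id=10: ✓ → 114
game_id=11: ✓ → 112
game_id=12: ✓ → 98
game_id=13: ✓ → 91
game_id=14: ✗
game_id=15: ✓ → 80
game_id=16: ✓ → 112
game_id=17: ✓ → 121
game_id=18: ✓ → 114
game_id=19: ✓ → 89
game_id=20: ✓ → 68
game_id=21: ✓ → 72
quarter_avg = (85 + 114 + 112 + 98 + 91 + 80 + 112 + 121 + 114 + 89 + 68 + 72) / 12 = 96.3333333333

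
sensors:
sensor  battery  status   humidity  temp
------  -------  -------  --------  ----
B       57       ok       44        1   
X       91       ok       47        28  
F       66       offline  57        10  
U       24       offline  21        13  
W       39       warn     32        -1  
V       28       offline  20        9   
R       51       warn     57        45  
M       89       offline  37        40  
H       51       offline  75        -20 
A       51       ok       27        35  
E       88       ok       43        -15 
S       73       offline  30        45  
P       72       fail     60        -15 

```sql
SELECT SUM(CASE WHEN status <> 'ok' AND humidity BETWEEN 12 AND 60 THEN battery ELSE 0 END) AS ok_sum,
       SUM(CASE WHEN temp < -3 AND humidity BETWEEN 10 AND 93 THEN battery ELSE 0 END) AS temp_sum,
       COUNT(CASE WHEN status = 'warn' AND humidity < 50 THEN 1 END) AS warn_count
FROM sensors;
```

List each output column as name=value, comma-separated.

ok_sum=442, temp_sum=211, warn_count=1

[ok_sum: status <> 'ok' AND humidity BETWEEN 12 AND 60]
sensor=B: ✗
sensor=X: ✗
sensor=F: ✓ → 66
sensor=U: ✓ → 24
sensor=W: ✓ → 39
sensor=V: ✓ → 28
sensor=R: ✓ → 51
sensor=M: ✓ → 89
sensor=H: ✗
sensor=A: ✗
sensor=E: ✗
sensor=S: ✓ → 73
sensor=P: ✓ → 72
ok_sum = 66 + 24 + 39 + 28 + 51 + 89 + 73 + 72 = 442
—
[temp_sum: temp < -3 AND humidity BETWEEN 10 AND 93]
sensor=B: ✗
sensor=X: ✗
sensor=F: ✗
sensor=U: ✗
sensor=W: ✗
sensor=V: ✗
sensor=R: ✗
sensor=M: ✗
sensor=H: ✓ → 51
sensor=A: ✗
sensor=E: ✓ → 88
sensor=S: ✗
sensor=P: ✓ → 72
temp_sum = 51 + 88 + 72 = 211
—
[warn_count: status = 'warn' AND humidity < 50]
sensor=B: ✗
sensor=X: ✗
sensor=F: ✗
sensor=U: ✗
sensor=W: ✓ → 1
sensor=V: ✗
sensor=R: ✗
sensor=M: ✗
sensor=H: ✗
sensor=A: ✗
sensor=E: ✗
sensor=S: ✗
sensor=P: ✗
warn_count = COUNT(1) = 1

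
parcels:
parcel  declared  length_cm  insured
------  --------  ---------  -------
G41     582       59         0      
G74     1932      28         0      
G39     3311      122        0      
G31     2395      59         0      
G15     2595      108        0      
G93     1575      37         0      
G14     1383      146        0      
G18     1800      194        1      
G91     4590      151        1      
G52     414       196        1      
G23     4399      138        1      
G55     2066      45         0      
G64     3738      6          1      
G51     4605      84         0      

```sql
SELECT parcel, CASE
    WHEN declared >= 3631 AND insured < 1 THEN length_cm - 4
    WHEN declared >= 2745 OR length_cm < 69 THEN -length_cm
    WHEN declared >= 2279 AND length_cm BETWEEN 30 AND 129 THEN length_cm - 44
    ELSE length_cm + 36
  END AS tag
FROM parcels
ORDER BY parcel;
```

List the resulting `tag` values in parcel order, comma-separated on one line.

182, 64, 230, -138, -59, -122, -59, 80, 232, -45, -6, -28, -151, -37

parcel=G14: ELSE → 182
parcel=G15: declared >= 2279 AND length_cm BETWEEN 30 AND 129 → 64
parcel=G18: ELSE → 230
parcel=G23: declared >= 2745 OR length_cm < 69 → -138
parcel=G31: declared >= 2745 OR length_cm < 69 → -59
parcel=G39: declared >= 2745 OR length_cm < 69 → -122
parcel=G41: declared >= 2745 OR length_cm < 69 → -59
parcel=G51: declared >= 3631 AND insured < 1 → 80
parcel=G52: ELSE → 232
parcel=G55: declared >= 2745 OR length_cm < 69 → -45
parcel=G64: declared >= 2745 OR length_cm < 69 → -6
parcel=G74: declared >= 2745 OR length_cm < 69 → -28
parcel=G91: declared >= 2745 OR length_cm < 69 → -151
parcel=G93: declared >= 2745 OR length_cm < 69 → -37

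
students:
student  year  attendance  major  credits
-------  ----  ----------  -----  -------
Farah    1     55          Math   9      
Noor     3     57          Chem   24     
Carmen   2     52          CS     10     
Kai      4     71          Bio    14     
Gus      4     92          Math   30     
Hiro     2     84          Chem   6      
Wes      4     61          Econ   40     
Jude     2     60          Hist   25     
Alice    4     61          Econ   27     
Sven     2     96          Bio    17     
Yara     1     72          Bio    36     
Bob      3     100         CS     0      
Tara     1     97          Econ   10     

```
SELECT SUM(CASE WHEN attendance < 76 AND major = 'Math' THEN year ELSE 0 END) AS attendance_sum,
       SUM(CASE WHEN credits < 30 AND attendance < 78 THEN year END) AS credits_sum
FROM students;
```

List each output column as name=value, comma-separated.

attendance_sum=1, credits_sum=16

[attendance_sum: attendance < 76 AND major = 'Math']
student=Farah: ✓ → 1
student=Noor: ✗
student=Carmen: ✗
student=Kai: ✗
student=Gus: ✗
student=Hiro: ✗
student=Wes: ✗
student=Jude: ✗
student=Alice: ✗
student=Sven: ✗
student=Yara: ✗
student=Bob: ✗
student=Tara: ✗
attendance_sum = 1
—
[credits_sum: credits < 30 AND attendance < 78]
student=Farah: ✓ → 1
student=Noor: ✓ → 3
student=Carmen: ✓ → 2
student=Kai: ✓ → 4
student=Gus: ✗
student=Hiro: ✗
student=Wes: ✗
student=Jude: ✓ → 2
student=Alice: ✓ → 4
student=Sven: ✗
student=Yara: ✗
student=Bob: ✗
student=Tara: ✗
credits_sum = 1 + 3 + 2 + 4 + 2 + 4 = 16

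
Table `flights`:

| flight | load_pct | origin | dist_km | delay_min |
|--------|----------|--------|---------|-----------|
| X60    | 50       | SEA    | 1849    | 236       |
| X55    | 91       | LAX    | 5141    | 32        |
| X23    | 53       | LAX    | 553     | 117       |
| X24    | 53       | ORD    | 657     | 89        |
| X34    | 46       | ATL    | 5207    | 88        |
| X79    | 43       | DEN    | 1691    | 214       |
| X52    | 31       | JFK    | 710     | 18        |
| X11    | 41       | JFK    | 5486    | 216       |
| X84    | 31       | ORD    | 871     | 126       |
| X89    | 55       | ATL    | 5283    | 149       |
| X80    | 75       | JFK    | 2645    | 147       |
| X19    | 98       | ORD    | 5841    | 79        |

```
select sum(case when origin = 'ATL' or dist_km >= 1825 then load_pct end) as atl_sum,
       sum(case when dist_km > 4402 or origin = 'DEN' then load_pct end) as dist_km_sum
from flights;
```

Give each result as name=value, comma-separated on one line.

atl_sum=456, dist_km_sum=374

[atl_sum: origin = 'ATL' or dist_km >= 1825]
flight=X60: ✓ → 50
flight=X55: ✓ → 91
flight=X23: ✗
flight=X24: ✗
flight=X34: ✓ → 46
flight=X79: ✗
flight=X52: ✗
flight=X11: ✓ → 41
flight=X84: ✗
flight=X89: ✓ → 55
flight=X80: ✓ → 75
flight=X19: ✓ → 98
atl_sum = 50 + 91 + 46 + 41 + 55 + 75 + 98 = 456
—
[dist_km_sum: dist_km > 4402 or origin = 'DEN']
flight=X60: ✗
flight=X55: ✓ → 91
flight=X23: ✗
flight=X24: ✗
flight=X34: ✓ → 46
flight=X79: ✓ → 43
flight=X52: ✗
flight=X11: ✓ → 41
flight=X84: ✗
flight=X89: ✓ → 55
flight=X80: ✗
flight=X19: ✓ → 98
dist_km_sum = 91 + 46 + 43 + 41 + 55 + 98 = 374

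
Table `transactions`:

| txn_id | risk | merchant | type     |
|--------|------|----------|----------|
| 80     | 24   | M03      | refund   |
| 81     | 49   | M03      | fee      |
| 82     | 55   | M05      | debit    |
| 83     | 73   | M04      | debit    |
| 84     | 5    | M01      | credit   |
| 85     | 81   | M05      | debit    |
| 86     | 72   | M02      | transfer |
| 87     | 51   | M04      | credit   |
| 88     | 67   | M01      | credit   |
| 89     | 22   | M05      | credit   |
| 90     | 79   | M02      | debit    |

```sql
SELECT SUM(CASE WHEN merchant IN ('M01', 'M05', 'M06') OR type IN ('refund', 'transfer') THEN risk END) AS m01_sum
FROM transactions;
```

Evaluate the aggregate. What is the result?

txn_id=80: ✓ → 24
txn_id=81: ✗
txn_id=82: ✓ → 55
txn_id=83: ✗
txn_id=84: ✓ → 5
txn_id=85: ✓ → 81
txn_id=86: ✓ → 72
txn_id=87: ✗
txn_id=88: ✓ → 67
txn_id=89: ✓ → 22
txn_id=90: ✗
m01_sum = 24 + 55 + 5 + 81 + 72 + 67 + 22 = 326

326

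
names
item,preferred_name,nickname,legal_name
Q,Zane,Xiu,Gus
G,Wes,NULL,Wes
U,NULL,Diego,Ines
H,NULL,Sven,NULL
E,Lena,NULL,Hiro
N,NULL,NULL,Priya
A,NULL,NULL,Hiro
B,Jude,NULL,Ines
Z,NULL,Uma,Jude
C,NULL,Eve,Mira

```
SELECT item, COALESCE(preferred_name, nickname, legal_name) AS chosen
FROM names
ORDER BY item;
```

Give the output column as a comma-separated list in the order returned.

Hiro, Jude, Eve, Lena, Wes, Sven, Priya, Zane, Diego, Uma

item=A: preferred_name=NULL, nickname=NULL, legal_name=Hiro → Hiro
item=B: preferred_name=Jude → Jude
item=C: preferred_name=NULL, nickname=Eve → Eve
item=E: preferred_name=Lena → Lena
item=G: preferred_name=Wes → Wes
item=H: preferred_name=NULL, nickname=Sven → Sven
item=N: preferred_name=NULL, nickname=NULL, legal_name=Priya → Priya
item=Q: preferred_name=Zane → Zane
item=U: preferred_name=NULL, nickname=Diego → Diego
item=Z: preferred_name=NULL, nickname=Uma → Uma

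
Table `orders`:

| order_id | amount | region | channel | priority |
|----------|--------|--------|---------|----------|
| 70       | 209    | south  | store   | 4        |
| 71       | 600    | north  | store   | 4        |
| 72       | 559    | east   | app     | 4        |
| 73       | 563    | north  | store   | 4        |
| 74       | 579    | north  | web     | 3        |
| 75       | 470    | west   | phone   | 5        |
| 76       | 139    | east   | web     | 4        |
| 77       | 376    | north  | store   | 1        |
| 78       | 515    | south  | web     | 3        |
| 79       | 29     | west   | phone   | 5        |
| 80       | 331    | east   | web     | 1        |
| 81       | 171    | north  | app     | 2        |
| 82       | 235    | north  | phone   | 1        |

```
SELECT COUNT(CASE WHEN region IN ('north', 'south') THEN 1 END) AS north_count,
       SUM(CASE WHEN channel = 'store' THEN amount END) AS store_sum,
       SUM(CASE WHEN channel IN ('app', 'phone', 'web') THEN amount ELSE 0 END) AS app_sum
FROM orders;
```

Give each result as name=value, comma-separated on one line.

[north_count: region IN ('north', 'south')]
order_id=70: ✓ → 1
order_id=71: ✓ → 1
order_id=72: ✗
order_id=73: ✓ → 1
order_id=74: ✓ → 1
order_id=75: ✗
order_id=76: ✗
order_id=77: ✓ → 1
order_id=78: ✓ → 1
order_id=79: ✗
order_id=80: ✗
order_id=81: ✓ → 1
order_id=82: ✓ → 1
north_count = COUNT(1, 1, 1, 1, 1, 1, 1, 1) = 8
—
[store_sum: channel = 'store']
order_id=70: ✓ → 209
order_id=71: ✓ → 600
order_id=72: ✗
order_id=73: ✓ → 563
order_id=74: ✗
order_id=75: ✗
order_id=76: ✗
order_id=77: ✓ → 376
order_id=78: ✗
order_id=79: ✗
order_id=80: ✗
order_id=81: ✗
order_id=82: ✗
store_sum = 209 + 600 + 563 + 376 = 1748
—
[app_sum: channel IN ('app', 'phone', 'web')]
order_id=70: ✗
order_id=71: ✗
order_id=72: ✓ → 559
order_id=73: ✗
order_id=74: ✓ → 579
order_id=75: ✓ → 470
order_id=76: ✓ → 139
order_id=77: ✗
order_id=78: ✓ → 515
order_id=79: ✓ → 29
order_id=80: ✓ → 331
order_id=81: ✓ → 171
order_id=82: ✓ → 235
app_sum = 559 + 579 + 470 + 139 + 515 + 29 + 331 + 171 + 235 = 3028

north_count=8, store_sum=1748, app_sum=3028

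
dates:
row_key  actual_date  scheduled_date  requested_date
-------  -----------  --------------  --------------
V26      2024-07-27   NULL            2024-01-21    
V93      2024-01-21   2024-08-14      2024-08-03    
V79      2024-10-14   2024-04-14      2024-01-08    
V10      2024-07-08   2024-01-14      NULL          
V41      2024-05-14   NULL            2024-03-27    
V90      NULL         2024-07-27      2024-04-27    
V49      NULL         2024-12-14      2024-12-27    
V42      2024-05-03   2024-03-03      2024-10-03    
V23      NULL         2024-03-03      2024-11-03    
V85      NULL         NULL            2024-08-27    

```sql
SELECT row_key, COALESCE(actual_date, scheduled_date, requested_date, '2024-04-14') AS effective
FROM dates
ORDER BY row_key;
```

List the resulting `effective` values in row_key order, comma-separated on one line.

row_key=V10: actual_date=2024-07-08 → 2024-07-08
row_key=V23: actual_date=NULL, scheduled_date=2024-03-03 → 2024-03-03
row_key=V26: actual_date=2024-07-27 → 2024-07-27
row_key=V41: actual_date=2024-05-14 → 2024-05-14
row_key=V42: actual_date=2024-05-03 → 2024-05-03
row_key=V49: actual_date=NULL, scheduled_date=2024-12-14 → 2024-12-14
row_key=V79: actual_date=2024-10-14 → 2024-10-14
row_key=V85: actual_date=NULL, scheduled_date=NULL, requested_date=2024-08-27 → 2024-08-27
row_key=V90: actual_date=NULL, scheduled_date=2024-07-27 → 2024-07-27
row_key=V93: actual_date=2024-01-21 → 2024-01-21

2024-07-08, 2024-03-03, 2024-07-27, 2024-05-14, 2024-05-03, 2024-12-14, 2024-10-14, 2024-08-27, 2024-07-27, 2024-01-21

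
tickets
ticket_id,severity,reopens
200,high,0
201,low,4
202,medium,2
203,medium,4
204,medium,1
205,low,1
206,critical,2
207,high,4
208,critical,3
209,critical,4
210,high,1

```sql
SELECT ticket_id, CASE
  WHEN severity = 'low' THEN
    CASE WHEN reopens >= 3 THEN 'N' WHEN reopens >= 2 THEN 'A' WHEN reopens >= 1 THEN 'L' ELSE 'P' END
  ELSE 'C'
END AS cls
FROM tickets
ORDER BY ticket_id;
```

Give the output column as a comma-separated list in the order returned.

ticket_id=200: severity='high' → outer ELSE → C
ticket_id=201: severity='low' → inner[reopens >= 3] → N
ticket_id=202: severity='medium' → outer ELSE → C
ticket_id=203: severity='medium' → outer ELSE → C
ticket_id=204: severity='medium' → outer ELSE → C
ticket_id=205: severity='low' → inner[reopens >= 1] → L
ticket_id=206: severity='critical' → outer ELSE → C
ticket_id=207: severity='high' → outer ELSE → C
ticket_id=208: severity='critical' → outer ELSE → C
ticket_id=209: severity='critical' → outer ELSE → C
ticket_id=210: severity='high' → outer ELSE → C

C, N, C, C, C, L, C, C, C, C, C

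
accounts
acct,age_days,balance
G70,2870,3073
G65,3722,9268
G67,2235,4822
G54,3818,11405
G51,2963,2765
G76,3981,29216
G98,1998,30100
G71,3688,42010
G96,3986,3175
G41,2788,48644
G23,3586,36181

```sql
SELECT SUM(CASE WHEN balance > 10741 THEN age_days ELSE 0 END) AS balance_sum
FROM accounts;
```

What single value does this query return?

19859

acct=G70: ✗
acct=G65: ✗
acct=G67: ✗
acct=G54: ✓ → 3818
acct=G51: ✗
acct=G76: ✓ → 3981
acct=G98: ✓ → 1998
acct=G71: ✓ → 3688
acct=G96: ✗
acct=G41: ✓ → 2788
acct=G23: ✓ → 3586
balance_sum = 3818 + 3981 + 1998 + 3688 + 2788 + 3586 = 19859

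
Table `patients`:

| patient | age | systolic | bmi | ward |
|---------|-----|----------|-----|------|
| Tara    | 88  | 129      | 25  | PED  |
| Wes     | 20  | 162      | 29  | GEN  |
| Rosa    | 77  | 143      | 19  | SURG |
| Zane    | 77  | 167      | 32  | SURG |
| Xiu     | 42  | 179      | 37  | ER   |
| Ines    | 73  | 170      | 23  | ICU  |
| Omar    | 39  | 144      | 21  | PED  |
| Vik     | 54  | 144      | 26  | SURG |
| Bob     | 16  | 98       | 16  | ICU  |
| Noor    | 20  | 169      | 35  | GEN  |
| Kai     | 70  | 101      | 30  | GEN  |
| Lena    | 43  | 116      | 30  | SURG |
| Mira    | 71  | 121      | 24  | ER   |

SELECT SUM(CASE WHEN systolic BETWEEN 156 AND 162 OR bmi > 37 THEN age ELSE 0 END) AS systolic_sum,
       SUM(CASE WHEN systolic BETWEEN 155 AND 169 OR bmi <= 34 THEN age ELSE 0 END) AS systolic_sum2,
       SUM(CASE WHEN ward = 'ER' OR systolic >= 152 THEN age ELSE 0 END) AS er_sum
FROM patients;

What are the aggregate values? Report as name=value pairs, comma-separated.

systolic_sum=20, systolic_sum2=648, er_sum=303

[systolic_sum: systolic BETWEEN 156 AND 162 OR bmi > 37]
patient=Tara: ✗
patient=Wes: ✓ → 20
patient=Rosa: ✗
patient=Zane: ✗
patient=Xiu: ✗
patient=Ines: ✗
patient=Omar: ✗
patient=Vik: ✗
patient=Bob: ✗
patient=Noor: ✗
patient=Kai: ✗
patient=Lena: ✗
patient=Mira: ✗
systolic_sum = 20
—
[systolic_sum2: systolic BETWEEN 155 AND 169 OR bmi <= 34]
patient=Tara: ✓ → 88
patient=Wes: ✓ → 20
patient=Rosa: ✓ → 77
patient=Zane: ✓ → 77
patient=Xiu: ✗
patient=Ines: ✓ → 73
patient=Omar: ✓ → 39
patient=Vik: ✓ → 54
patient=Bob: ✓ → 16
patient=Noor: ✓ → 20
patient=Kai: ✓ → 70
patient=Lena: ✓ → 43
patient=Mira: ✓ → 71
systolic_sum2 = 88 + 20 + 77 + 77 + 73 + 39 + 54 + 16 + 20 + 70 + 43 + 71 = 648
—
[er_sum: ward = 'ER' OR systolic >= 152]
patient=Tara: ✗
patient=Wes: ✓ → 20
patient=Rosa: ✗
patient=Zane: ✓ → 77
patient=Xiu: ✓ → 42
patient=Ines: ✓ → 73
patient=Omar: ✗
patient=Vik: ✗
patient=Bob: ✗
patient=Noor: ✓ → 20
patient=Kai: ✗
patient=Lena: ✗
patient=Mira: ✓ → 71
er_sum = 20 + 77 + 42 + 73 + 20 + 71 = 303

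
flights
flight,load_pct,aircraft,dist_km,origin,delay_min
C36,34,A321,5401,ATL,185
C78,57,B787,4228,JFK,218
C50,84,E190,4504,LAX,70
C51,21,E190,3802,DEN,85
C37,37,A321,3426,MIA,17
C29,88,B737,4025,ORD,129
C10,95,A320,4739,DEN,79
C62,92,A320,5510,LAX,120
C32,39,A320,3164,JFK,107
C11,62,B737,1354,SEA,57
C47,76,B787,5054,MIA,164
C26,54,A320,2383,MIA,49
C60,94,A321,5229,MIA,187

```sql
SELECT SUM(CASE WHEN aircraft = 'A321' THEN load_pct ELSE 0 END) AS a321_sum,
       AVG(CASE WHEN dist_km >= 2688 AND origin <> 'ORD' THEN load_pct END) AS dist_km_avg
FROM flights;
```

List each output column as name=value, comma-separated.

[a321_sum: aircraft = 'A321']
flight=C36: ✓ → 34
flight=C78: ✗
flight=C50: ✗
flight=C51: ✗
flight=C37: ✓ → 37
flight=C29: ✗
flight=C10: ✗
flight=C62: ✗
flight=C32: ✗
flight=C11: ✗
flight=C47: ✗
flight=C26: ✗
flight=C60: ✓ → 94
a321_sum = 34 + 37 + 94 = 165
—
[dist_km_avg: dist_km >= 2688 AND origin <> 'ORD']
flight=C36: ✓ → 34
flight=C78: ✓ → 57
flight=C50: ✓ → 84
flight=C51: ✓ → 21
flight=C37: ✓ → 37
flight=C29: ✗
flight=C10: ✓ → 95
flight=C62: ✓ → 92
flight=C32: ✓ → 39
flight=C11: ✗
flight=C47: ✓ → 76
flight=C26: ✗
flight=C60: ✓ → 94
dist_km_avg = (34 + 57 + 84 + 21 + 37 + 95 + 92 + 39 + 76 + 94) / 10 = 62.9

a321_sum=165, dist_km_avg=62.9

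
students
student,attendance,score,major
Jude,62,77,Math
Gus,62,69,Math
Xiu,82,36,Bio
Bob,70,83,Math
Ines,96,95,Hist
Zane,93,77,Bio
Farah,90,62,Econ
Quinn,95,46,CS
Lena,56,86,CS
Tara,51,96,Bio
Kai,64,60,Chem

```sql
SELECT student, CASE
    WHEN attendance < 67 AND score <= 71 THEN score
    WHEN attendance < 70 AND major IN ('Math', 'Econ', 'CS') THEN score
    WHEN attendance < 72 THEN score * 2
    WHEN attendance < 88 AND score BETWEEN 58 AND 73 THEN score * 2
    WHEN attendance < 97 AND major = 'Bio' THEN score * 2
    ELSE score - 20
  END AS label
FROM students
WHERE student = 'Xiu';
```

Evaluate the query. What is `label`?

student = Xiu: attendance=82, score=36, major=Bio.
attendance < 67 AND score <= 71 → false
attendance < 70 AND major IN ('Math', 'Econ', 'CS') → false
attendance < 72 → false
attendance < 88 AND score BETWEEN 58 AND 73 → false
attendance < 97 AND major = 'Bio' → true → 72

72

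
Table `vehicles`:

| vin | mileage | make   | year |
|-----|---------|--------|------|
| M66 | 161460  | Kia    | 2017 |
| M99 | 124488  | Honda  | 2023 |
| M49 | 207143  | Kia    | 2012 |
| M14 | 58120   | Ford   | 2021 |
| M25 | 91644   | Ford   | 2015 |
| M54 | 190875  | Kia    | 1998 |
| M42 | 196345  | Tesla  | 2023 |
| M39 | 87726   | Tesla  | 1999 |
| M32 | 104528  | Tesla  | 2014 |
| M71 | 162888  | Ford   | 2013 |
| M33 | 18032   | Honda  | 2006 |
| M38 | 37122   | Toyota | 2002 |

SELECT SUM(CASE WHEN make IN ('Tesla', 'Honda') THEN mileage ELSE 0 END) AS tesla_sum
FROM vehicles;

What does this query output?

vin=M66: ✗
vin=M99: ✓ → 124488
vin=M49: ✗
vin=M14: ✗
vin=M25: ✗
vin=M54: ✗
vin=M42: ✓ → 196345
vin=M39: ✓ → 87726
vin=M32: ✓ → 104528
vin=M71: ✗
vin=M33: ✓ → 18032
vin=M38: ✗
tesla_sum = 124488 + 196345 + 87726 + 104528 + 18032 = 531119

531119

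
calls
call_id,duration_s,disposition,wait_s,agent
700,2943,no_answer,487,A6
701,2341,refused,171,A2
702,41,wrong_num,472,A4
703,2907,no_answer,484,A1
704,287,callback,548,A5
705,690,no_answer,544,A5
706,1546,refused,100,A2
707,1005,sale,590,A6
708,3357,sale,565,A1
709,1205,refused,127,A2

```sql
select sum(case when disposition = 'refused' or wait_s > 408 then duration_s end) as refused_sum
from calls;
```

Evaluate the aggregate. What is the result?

call_id=700: ✓ → 2943
call_id=701: ✓ → 2341
call_id=702: ✓ → 41
call_id=703: ✓ → 2907
call_id=704: ✓ → 287
call_id=705: ✓ → 690
call_id=706: ✓ → 1546
call_id=707: ✓ → 1005
call_id=708: ✓ → 3357
call_id=709: ✓ → 1205
refused_sum = 2943 + 2341 + 41 + 2907 + 287 + 690 + 1546 + 1005 + 3357 + 1205 = 16322

16322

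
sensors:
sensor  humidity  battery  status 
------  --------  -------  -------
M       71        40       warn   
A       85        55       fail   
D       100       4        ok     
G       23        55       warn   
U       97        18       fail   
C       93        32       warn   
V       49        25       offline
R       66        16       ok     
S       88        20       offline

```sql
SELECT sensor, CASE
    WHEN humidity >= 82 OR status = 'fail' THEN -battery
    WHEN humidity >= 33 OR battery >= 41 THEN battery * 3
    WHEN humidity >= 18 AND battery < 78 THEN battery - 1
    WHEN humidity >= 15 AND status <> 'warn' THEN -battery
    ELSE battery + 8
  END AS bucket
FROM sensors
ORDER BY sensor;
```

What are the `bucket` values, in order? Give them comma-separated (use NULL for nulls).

sensor=A: humidity >= 82 OR status = 'fail' → -55
sensor=C: humidity >= 82 OR status = 'fail' → -32
sensor=D: humidity >= 82 OR status = 'fail' → -4
sensor=G: humidity >= 33 OR battery >= 41 → 165
sensor=M: humidity >= 33 OR battery >= 41 → 120
sensor=R: humidity >= 33 OR battery >= 41 → 48
sensor=S: humidity >= 82 OR status = 'fail' → -20
sensor=U: humidity >= 82 OR status = 'fail' → -18
sensor=V: humidity >= 33 OR battery >= 41 → 75

-55, -32, -4, 165, 120, 48, -20, -18, 75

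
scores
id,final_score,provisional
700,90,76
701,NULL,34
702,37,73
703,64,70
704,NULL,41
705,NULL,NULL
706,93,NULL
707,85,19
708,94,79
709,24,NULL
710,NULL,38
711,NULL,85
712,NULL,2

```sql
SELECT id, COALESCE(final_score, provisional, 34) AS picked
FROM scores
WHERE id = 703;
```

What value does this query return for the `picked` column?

64

id = 703: final_score=64, provisional=70.
final_score=64 → 64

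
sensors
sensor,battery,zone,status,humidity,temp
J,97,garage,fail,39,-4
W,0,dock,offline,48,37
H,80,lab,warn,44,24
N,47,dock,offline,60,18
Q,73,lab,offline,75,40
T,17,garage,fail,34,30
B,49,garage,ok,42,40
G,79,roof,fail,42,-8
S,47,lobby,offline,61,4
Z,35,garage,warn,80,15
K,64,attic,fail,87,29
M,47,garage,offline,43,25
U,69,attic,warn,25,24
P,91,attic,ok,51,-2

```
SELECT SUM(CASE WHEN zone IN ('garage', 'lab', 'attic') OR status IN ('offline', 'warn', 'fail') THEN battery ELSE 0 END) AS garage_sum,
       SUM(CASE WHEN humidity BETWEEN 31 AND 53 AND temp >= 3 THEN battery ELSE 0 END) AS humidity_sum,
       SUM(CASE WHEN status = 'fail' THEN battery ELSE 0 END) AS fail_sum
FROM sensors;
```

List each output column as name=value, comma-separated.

[garage_sum: zone IN ('garage', 'lab', 'attic') OR status IN ('offline', 'warn', 'fail')]
sensor=J: ✓ → 97
sensor=W: ✓ → 0
sensor=H: ✓ → 80
sensor=N: ✓ → 47
sensor=Q: ✓ → 73
sensor=T: ✓ → 17
sensor=B: ✓ → 49
sensor=G: ✓ → 79
sensor=S: ✓ → 47
sensor=Z: ✓ → 35
sensor=K: ✓ → 64
sensor=M: ✓ → 47
sensor=U: ✓ → 69
sensor=P: ✓ → 91
garage_sum = 97 + 80 + 47 + 73 + 17 + 49 + 79 + 47 + 35 + 64 + 47 + 69 + 91 = 795
—
[humidity_sum: humidity BETWEEN 31 AND 53 AND temp >= 3]
sensor=J: ✗
sensor=W: ✓ → 0
sensor=H: ✓ → 80
sensor=N: ✗
sensor=Q: ✗
sensor=T: ✓ → 17
sensor=B: ✓ → 49
sensor=G: ✗
sensor=S: ✗
sensor=Z: ✗
sensor=K: ✗
sensor=M: ✓ → 47
sensor=U: ✗
sensor=P: ✗
humidity_sum = 80 + 17 + 49 + 47 = 193
—
[fail_sum: status = 'fail']
sensor=J: ✓ → 97
sensor=W: ✗
sensor=H: ✗
sensor=N: ✗
sensor=Q: ✗
sensor=T: ✓ → 17
sensor=B: ✗
sensor=G: ✓ → 79
sensor=S: ✗
sensor=Z: ✗
sensor=K: ✓ → 64
sensor=M: ✗
sensor=U: ✗
sensor=P: ✗
fail_sum = 97 + 17 + 79 + 64 = 257

garage_sum=795, humidity_sum=193, fail_sum=257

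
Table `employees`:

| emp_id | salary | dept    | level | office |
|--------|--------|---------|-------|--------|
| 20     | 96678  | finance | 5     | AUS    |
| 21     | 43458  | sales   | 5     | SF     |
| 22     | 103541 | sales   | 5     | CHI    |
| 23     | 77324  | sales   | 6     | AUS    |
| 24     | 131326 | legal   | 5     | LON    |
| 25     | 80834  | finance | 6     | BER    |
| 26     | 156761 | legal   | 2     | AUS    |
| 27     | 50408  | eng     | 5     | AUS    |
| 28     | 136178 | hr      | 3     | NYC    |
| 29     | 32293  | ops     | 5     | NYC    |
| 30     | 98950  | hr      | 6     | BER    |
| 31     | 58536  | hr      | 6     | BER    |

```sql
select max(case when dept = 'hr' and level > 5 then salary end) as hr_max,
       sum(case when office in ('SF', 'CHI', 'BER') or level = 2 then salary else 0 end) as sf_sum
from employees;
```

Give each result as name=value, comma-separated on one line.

[hr_max: dept = 'hr' and level > 5]
emp_id=20: ✗
emp_id=21: ✗
emp_id=22: ✗
emp_id=23: ✗
emp_id=24: ✗
emp_id=25: ✗
emp_id=26: ✗
emp_id=27: ✗
emp_id=28: ✗
emp_id=29: ✗
emp_id=30: ✓ → 98950
emp_id=31: ✓ → 58536
hr_max = MAX(98950, 58536) = 98950
—
[sf_sum: office in ('SF', 'CHI', 'BER') or level = 2]
emp_id=20: ✗
emp_id=21: ✓ → 43458
emp_id=22: ✓ → 103541
emp_id=23: ✗
emp_id=24: ✗
emp_id=25: ✓ → 80834
emp_id=26: ✓ → 156761
emp_id=27: ✗
emp_id=28: ✗
emp_id=29: ✗
emp_id=30: ✓ → 98950
emp_id=31: ✓ → 58536
sf_sum = 43458 + 103541 + 80834 + 156761 + 98950 + 58536 = 542080

hr_max=98950, sf_sum=542080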